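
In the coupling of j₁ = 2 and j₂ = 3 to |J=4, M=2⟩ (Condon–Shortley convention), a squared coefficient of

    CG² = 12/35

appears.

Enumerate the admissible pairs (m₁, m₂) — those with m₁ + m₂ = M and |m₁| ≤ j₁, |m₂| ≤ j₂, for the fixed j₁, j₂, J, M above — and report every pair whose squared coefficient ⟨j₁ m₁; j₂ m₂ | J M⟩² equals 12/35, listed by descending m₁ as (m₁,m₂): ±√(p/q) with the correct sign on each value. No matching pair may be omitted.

Admissible pairs with m₁+m₂ = M = 2: (-1,3), (0,2), (1,1), (2,0)
  (m₁,m₂)=(2,0): CG² = 3/7, CG = +√(3/7)
  (m₁,m₂)=(1,1): CG² = 1/28, CG = +√(1/28)
  (m₁,m₂)=(0,2): CG² = 12/35, CG = −√(12/35)   ← matches the target
  (m₁,m₂)=(-1,3): CG² = 27/140, CG = −√(27/140)
Pairs with CG² = 12/35: (0,2): −√(12/35)

(0,2): −√(12/35)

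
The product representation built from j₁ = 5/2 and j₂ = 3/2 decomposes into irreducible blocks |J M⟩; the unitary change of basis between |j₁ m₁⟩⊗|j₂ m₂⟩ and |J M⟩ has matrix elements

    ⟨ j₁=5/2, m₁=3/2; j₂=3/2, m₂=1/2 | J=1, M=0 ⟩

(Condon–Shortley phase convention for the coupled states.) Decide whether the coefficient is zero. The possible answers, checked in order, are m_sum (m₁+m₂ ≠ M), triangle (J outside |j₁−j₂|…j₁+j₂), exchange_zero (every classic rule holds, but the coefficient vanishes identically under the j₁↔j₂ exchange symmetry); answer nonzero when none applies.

m-sum: m₁+m₂ = 3/2+1/2 = 2, M = 0  ✗ ⇒ coefficient is 0

m_sum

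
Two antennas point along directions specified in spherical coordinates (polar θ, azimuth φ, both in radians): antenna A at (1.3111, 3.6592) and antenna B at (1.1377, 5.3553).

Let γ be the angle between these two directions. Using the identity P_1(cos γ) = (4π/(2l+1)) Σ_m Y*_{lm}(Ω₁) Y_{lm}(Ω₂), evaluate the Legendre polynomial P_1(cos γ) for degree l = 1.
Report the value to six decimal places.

-0.001864

Term-by-term m-sum for l=1 (normalisation 4π/3 = 4.188790):
  m=-1: Y*=(-0.290169, -0.165219)  Y=(0.188009, 0.250987)  product (-0.013087, -0.103891)
  m=+0: Y*=(0.125467, -0.000000)  Y=(0.205058, 0.000000)  product (0.025728, 0.000000)
  m=+1: Y*=(0.290169, -0.165219)  Y=(-0.188009, 0.250987)  product (-0.013087, 0.103891)
Total Σ_m = (-0.000445, 0.000000). Multiply by 4.188790: (-0.001864, 0.000000). P_1(cos γ) = -0.001864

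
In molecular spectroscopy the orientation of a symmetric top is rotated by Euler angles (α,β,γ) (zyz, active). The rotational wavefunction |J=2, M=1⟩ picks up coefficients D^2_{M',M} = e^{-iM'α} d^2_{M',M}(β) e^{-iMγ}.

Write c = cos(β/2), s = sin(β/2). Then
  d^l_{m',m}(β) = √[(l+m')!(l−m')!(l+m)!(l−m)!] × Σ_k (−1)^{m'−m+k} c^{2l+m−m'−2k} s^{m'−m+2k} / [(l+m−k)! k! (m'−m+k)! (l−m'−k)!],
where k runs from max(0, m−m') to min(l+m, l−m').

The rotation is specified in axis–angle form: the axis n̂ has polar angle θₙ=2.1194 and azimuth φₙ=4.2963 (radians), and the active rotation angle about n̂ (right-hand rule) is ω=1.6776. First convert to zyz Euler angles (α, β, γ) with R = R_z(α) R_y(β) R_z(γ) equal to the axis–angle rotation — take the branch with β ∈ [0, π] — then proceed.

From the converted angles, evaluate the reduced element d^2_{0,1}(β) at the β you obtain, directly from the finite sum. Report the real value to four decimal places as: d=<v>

d=0.2335

Axis–angle → zyz. n̂ = (sinθₙcosφₙ, sinθₙsinφₙ, cosθₙ) = (-0.344873, -0.780451, -0.521496), ω = 1.6776.
R = I cosω + sinω [n̂]ₓ + (1−cosω) n̂n̂ᵀ gives
  R = [+0.025016, +0.816374, -0.576982; -0.220676, +0.567434, +0.793297; +0.975026, +0.107481, +0.194349]
β = atan2(√(R₁₃²+R₂₃²), R₃₃) = 1.375203; α = atan2(R₂₃, R₁₃) mod 2π = 2.199624; γ = atan2(R₃₂, −R₃₁) mod 2π = 3.031802
d^2_{0,1}(β=1.3752) via the finite sum:
Half-angle: c=0.772771, s=0.634685. N=√(2·2·6·1)=4.898979
k∈{1,2} keeps every argument non-negative
  k=1: (−1)^0·4.8990/(2)·0.7728^3·0.6347^1 = +0.717440
  k=2: (−1)^1·4.8990/(2)·0.7728^1·0.6347^3 = -0.483952
d^2_{0,1}(1.3752) = +0.717440 -0.483952 = +0.233489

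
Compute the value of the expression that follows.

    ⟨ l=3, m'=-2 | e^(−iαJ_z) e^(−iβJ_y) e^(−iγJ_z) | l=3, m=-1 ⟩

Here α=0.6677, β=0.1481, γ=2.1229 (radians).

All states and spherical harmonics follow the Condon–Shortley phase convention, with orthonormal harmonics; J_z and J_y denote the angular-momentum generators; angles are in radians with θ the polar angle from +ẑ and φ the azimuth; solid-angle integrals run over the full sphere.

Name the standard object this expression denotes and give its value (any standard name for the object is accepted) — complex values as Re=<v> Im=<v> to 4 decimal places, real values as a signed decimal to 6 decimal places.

Wigner D-matrix element, Re=-0.2169 Im=-0.0711

This is a Wigner D-matrix element — the rotation-matrix element ⟨l m'| R(α,β,γ) |l m⟩ in the angular-momentum basis.
First d^3_{-2,-1}(β=0.1481), then the phase factors e^{-i(-2)α} and e^{-i(-1)γ}:
c=cos(0.148100/2)=0.997260, s=sin(0.148100/2)=0.073982; N=√[1·120·2·24]=75.894664
The bounds max(0,m−m')=1 and min(l+m,l−m')=2 give 2 terms
  k=1: (−1)^0·75.8947/(24)·0.9973^5·0.0740^1 = +0.230765
  k=2: (−1)^1·75.8947/(12)·0.9973^3·0.0740^3 = -0.002540
d^3_{-2,-1}(0.1481) = +0.230765 -0.002540 = +0.228225
Phases: e^{-i·(-2)·0.6677}=+0.233228+0.972422i, e^{-i·(-1)·2.1229}=-0.524480+0.851423i ⇒ D=-0.216874-0.071078i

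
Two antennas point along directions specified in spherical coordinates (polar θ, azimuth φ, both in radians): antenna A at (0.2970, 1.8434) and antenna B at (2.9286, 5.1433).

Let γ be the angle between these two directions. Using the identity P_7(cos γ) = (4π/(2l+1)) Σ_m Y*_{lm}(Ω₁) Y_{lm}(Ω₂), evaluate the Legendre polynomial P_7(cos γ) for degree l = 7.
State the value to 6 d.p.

-0.883050

Addition theorem: P_7(cos γ) = (4π/15) Σ_m Y*_{lm}(Ω₁) Y_{lm}(Ω₂), m = −7…7:
  m=-7: (+0.000087+0.000030i) × (-0.000001+0.000009i) = -0.000000+0.000000i  (running Σ = -0.000000+0.000000i)
  m=-6: (+0.000073-0.001122i) × (-0.000139-0.000086i) = -0.000000+0.000000i  (running Σ = -0.000000+0.000000i)
  m=-5: (-0.008391+0.001769i) × (+0.001476-0.000975i) = -0.000011+0.000011i  (running Σ = -0.000011+0.000011i)
  m=-4: (+0.021138+0.040565i) × (+0.002054+0.013332i) = -0.000497+0.000365i  (running Σ = -0.000508+0.000376i)
  m=-3: (+0.125863-0.117957i) × (-0.070797-0.020210i) = -0.011295+0.005807i  (running Σ = -0.011803+0.006183i)
  m=-2: (-0.372222-0.225764i) × (+0.179826-0.209649i) = -0.114267+0.037438i  (running Σ = -0.126069+0.043621i)
  m=-1: (-0.163775+0.585825i) × (+0.260782+0.567258i) = -0.375024+0.059870i  (running Σ = -0.501093+0.103491i)
  m=0: (+0.103696-0.000000i) × (-0.500292+0.000000i) = -0.051878+0.000000i  (running Σ = -0.552971+0.103491i)
  m=1: (+0.163775+0.585825i) × (-0.260782+0.567258i) = -0.375024-0.059870i  (running Σ = -0.927995+0.043621i)
  m=2: (-0.372222+0.225764i) × (+0.179826+0.209649i) = -0.114267-0.037438i  (running Σ = -1.042261+0.006183i)
  m=3: (-0.125863-0.117957i) × (+0.070797-0.020210i) = -0.011295-0.005807i  (running Σ = -1.053556+0.000376i)
  m=4: (+0.021138-0.040565i) × (+0.002054-0.013332i) = -0.000497-0.000365i  (running Σ = -1.054053+0.000011i)
  m=5: (+0.008391+0.001769i) × (-0.001476-0.000975i) = -0.000011-0.000011i  (running Σ = -1.054064+0.000000i)
  m=6: (+0.000073+0.001122i) × (-0.000139+0.000086i) = -0.000000-0.000000i  (running Σ = -1.054064+0.000000i)
  m=7: (-0.000087+0.000030i) × (+0.000001+0.000009i) = -0.000000-0.000000i  (running Σ = -1.054064-0.000000i)
Σ over m = -1.054064-0.000000i; ×(4π/15) → -0.883050-0.000000i. Real part: -0.883050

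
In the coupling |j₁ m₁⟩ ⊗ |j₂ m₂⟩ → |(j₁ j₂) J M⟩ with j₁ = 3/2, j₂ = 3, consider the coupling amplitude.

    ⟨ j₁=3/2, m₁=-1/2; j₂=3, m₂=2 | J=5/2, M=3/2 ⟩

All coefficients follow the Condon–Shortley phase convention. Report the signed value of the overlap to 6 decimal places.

+0.267261

triangle: 2!*1!*4!/8! = 48/40320
(j±m)!: 1!*2!*5!*1!*4!*1! = 5760
prefactor² = (2J+1)*Δ*N² = 288/7
  k=1: −1/(1!*1!*1!*4!*0!*0!) = -1/24
  k=2: +1/(2!*0!*0!*3!*1!*1!) = 1/12
Σ = 1/24  ⇒  CG² = 288/7*(1/24)² = 1/14
CG = +√(1/14) = +0.267261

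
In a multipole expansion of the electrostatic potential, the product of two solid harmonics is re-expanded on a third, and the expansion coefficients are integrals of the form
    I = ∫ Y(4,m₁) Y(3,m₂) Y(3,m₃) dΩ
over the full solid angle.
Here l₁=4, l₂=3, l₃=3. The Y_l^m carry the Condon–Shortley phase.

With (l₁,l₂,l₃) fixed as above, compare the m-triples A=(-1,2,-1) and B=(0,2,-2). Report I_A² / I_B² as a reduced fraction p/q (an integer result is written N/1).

32/49

Shared (l₁,l₂,l₃)=(4,3,3): N and (l;000)² cancel in I_A²/I_B².
A: Δ = 4!·4!·2!/11! = 1/34650; Racah Σ t=3..4: t=3:−1/48 t=4:+1/144 = -1/72; ⇒ 3j(4 3 3; -1 2 -1)² = 16/693, sgn -1
B: Δ = 4!·4!·2!/11! = 1/34650; Racah Σ t=3..4: t=3:−1/72 t=4:+1/576 = -7/576; ⇒ 3j(4 3 3; 0 2 -2)² = 7/198, sgn +1
I_A²/I_B² = (16/693)/(7/198) = 32/49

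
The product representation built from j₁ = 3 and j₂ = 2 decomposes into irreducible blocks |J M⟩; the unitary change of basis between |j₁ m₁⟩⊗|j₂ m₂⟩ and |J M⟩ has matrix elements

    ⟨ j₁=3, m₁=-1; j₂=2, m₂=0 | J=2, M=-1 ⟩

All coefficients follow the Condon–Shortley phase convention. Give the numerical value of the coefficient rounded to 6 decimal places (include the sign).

+0.377964

√[5·3!3!1!/8! · 2!4!2!2!1!3!] = √(36/7)
  +(−1)^1/∏(1,2,3,1,0,0)! = -1/12  (running -1/12)
  +(−1)^2/∏(2,1,2,0,1,1)! = 1/4  (running 1/6)
⟨..|..⟩ = √(36/7)·(1/6) = +0.377964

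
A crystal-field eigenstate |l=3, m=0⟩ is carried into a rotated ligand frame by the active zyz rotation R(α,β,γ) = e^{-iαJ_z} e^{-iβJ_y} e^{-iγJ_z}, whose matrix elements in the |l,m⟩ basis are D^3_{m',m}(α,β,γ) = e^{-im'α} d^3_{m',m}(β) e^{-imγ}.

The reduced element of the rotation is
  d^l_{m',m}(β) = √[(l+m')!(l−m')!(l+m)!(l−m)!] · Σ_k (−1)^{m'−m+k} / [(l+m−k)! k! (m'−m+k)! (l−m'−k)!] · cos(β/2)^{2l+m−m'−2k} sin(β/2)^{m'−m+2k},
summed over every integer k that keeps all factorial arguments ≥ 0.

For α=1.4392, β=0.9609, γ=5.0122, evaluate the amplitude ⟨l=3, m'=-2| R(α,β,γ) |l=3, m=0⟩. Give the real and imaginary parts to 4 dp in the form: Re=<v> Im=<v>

First d^3_{-2,0}(β=0.9609), then the phase factors e^{-i(-2)α} and e^{-i(0)γ}:
c=cos(0.960900/2)=0.886787, s=sin(0.960900/2)=0.462178; N=√[1·120·6·6]=65.726707
The bounds max(0,m−m')=2 and min(l+m,l−m')=3 give 2 terms
  k=2: (−1)^0·65.7267/(12)·0.8868^4·0.4622^2 = +0.723531
  k=3: (−1)^1·65.7267/(12)·0.8868^2·0.4622^4 = -0.196534
d^3_{-2,0}(0.9609) = +0.723531 -0.196534 = +0.526997
Phases: e^{-i·(-2)·1.4392}=-0.965564+0.260165i, e^{-i·(0)·5.0122}=+1.000000+0.000000i ⇒ D=-0.508849+0.137106i

Re=-0.5088 Im=0.1371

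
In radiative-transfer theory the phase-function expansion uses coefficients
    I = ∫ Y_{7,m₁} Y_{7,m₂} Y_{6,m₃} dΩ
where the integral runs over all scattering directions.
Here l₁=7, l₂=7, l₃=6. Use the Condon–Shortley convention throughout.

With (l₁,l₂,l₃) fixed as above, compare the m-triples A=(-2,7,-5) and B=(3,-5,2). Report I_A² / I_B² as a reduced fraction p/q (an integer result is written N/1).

143/210

Same 7,7,6: normalisation and zero-m 3j drop out of the ratio.
A: Δ: 8! 6! 6! / 21! → 1/2444321880; sum: t=8:+1/3483648000 = 1/3483648000; 3j²(7 7 6; -2 7 -5) = Δ·Π!·Σ² = 33/6460  (sign -1)
B: Δ: 8! 6! 6! / 21! → 1/2444321880; sum: t=0:+1/92897280 t=1:−1/21772800 t=2:+1/49766400 = -1/66355200; 3j²(7 7 6; 3 -5 2) = Δ·Π!·Σ² = 63/8398  (sign -1)
I_A²/I_B² = (33/6460)/(63/8398) = 143/210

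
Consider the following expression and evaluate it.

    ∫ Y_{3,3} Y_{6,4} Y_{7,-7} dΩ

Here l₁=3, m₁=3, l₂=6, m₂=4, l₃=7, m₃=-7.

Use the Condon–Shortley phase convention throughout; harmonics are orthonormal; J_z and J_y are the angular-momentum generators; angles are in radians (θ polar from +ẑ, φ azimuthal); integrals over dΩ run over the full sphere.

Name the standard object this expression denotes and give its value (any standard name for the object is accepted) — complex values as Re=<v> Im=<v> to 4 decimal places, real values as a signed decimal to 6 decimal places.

This is a Gaunt coefficient — the integral of a triple product of spherical harmonics over the sphere.
m-sum 0 ✓  L=16 even ✓  3≤7≤9 ✓
Π(2lᵢ+1) = 7×13×15 = 1365
triangle coeff Δ(3,6,7) = 1/2042040
Σ_t [0,2]: t=0:+1/207360 t=1:−1/57600 t=2:+1/207360 = -1/129600
(3j)²=168/12155 [(3 6 7; 0 0 0)], sign=+1
Σ_t [0,0]: t=0:+1/174182400 = 1/174182400
(3j)²=1/136 [(3 6 7; 3 4 -7)], sign=+1
⇒ 4πI² = 441/3179
I = (+1)√(441/3179/(4π)) = 0.10506767

Gaunt coefficient, +0.105068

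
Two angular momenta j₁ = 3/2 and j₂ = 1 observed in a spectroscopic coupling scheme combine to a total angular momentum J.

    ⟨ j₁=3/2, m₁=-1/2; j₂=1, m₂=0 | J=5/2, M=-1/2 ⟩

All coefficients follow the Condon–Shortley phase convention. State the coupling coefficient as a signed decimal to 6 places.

+√(3/5) ≈ +0.774597

triangle: 0!·3!·2!/6! = 12/720
(j±m)!: 1!·2!·1!·1!·2!·3! = 24
prefactor² = (2J+1)·Δ·N² = 12/5
  k=0: +1/(0!·0!·2!·1!·1!·1!) = 1/2
Σ = 1/2  ⇒  CG² = 12/5·(1/2)² = 3/5
CG = +√(3/5) = +0.774597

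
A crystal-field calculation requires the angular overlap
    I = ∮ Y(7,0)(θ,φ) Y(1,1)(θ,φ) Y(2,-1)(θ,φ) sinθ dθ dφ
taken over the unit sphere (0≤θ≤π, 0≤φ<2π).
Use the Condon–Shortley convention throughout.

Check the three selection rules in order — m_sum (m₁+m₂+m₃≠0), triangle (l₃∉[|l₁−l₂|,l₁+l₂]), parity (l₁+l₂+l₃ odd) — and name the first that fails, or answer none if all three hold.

triangle

Σmᵢ = 0  ✓
l₃∈[|l₁−l₂|,l₁+l₂]=[6,8] required, l₃=2 fails  ✗
Σlᵢ = 10 ⇒ even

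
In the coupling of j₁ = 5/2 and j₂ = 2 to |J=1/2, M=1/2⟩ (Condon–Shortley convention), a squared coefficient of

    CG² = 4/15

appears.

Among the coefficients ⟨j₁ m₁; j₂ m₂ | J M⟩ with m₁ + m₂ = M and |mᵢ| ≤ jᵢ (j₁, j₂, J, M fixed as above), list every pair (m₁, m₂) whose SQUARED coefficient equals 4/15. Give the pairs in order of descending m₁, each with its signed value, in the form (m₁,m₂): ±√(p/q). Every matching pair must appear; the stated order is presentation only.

(3/2,-1): −√(4/15)

Admissible pairs with m₁+m₂ = M = 1/2: (-3/2,2), (-1/2,1), (1/2,0), (3/2,-1), (5/2,-2)
  (m₁,m₂)=(5/2,-2): CG² = 1/3, CG = +√(1/3)
  (m₁,m₂)=(3/2,-1): CG² = 4/15, CG = −√(4/15)   ← matches the target
  (m₁,m₂)=(1/2,0): CG² = 1/5, CG = +√(1/5)
  (m₁,m₂)=(-1/2,1): CG² = 2/15, CG = −√(2/15)
  (m₁,m₂)=(-3/2,2): CG² = 1/15, CG = +√(1/15)
Pairs with CG² = 4/15: (3/2,-1): −√(4/15)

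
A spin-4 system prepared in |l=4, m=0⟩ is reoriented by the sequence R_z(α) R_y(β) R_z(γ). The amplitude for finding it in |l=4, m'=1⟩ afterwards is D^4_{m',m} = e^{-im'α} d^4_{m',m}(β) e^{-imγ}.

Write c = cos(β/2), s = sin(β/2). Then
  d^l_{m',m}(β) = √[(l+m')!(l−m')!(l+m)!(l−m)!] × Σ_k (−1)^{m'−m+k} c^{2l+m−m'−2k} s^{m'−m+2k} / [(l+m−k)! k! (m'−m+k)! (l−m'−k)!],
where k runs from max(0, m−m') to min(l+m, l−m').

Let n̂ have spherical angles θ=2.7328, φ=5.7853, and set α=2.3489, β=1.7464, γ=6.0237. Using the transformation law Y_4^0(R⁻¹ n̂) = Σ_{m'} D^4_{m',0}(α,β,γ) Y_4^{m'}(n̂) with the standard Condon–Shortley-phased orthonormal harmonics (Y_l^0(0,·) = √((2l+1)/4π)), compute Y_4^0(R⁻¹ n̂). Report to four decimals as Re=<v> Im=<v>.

Re=0.1795 Im=0.0000

Need the full column D^4_{m',0} for m'=−4..4 at α=2.3489, β=1.7464, γ=6.0237.
cos(β/2)=0.642377, sin(β/2)=0.766388
d^4_{-4,0}: single k=4 term ⇒ +0.491480;  D = -0.491271+0.014338i
d^4_{-3,0}: k∈[3..4] ⇒ +0.582589 -0.829239 = -0.246650;  D = -0.178182-0.170550i
d^4_{-2,0}: k∈[2..4] ⇒ +0.391526 -1.486096 +0.793223 = -0.301346;  D = +0.004396+0.301314i
d^4_{-1,0}: k∈[1..4] ⇒ +0.154702 -1.321187 +1.880537 -0.446116 = +0.267935;  D = -0.188072+0.190836i
d^4_{0,0}: k∈[0..4] ⇒ +0.028995 -0.660328 +2.114752 -1.337809 +0.119012 = +0.264622;  D = +0.264622+0.000000i
d^4_{1,0}: k∈[0..3] ⇒ -0.154702 +1.321187 -1.880537 +0.446116 = -0.267935;  D = +0.188072+0.190836i
d^4_{2,0}: k∈[0..2] ⇒ +0.391526 -1.486096 +0.793223 = -0.301346;  D = +0.004396-0.301314i
d^4_{3,0}: k∈[0..1] ⇒ -0.582589 +0.829239 = +0.246650;  D = +0.178182-0.170550i
d^4_{4,0}: single k=0 term ⇒ +0.491480;  D = -0.491271-0.014338i
Y_4^{m'}(θ=2.7328,φ=5.7853) and Σ D·Y over m':
  (-0.4913+0.0143i)·(-0.0045+0.0101i)  (-0.1782-0.1705i)·(-0.0056-0.0719i)  (+0.0044+0.3013i)·(+0.1407+0.2171i)  (-0.1881+0.1908i)·(-0.4387-0.2385i)  (+0.2646+0.0000i)·(+0.2701+0.0000i)  (+0.1881+0.1908i)·(+0.4387-0.2385i)  (+0.0044-0.3013i)·(+0.1407-0.2171i)  (+0.1782-0.1705i)·(+0.0056-0.0719i)  (-0.4913-0.0143i)·(-0.0045-0.0101i)
Y_4^0(R⁻¹ n̂) = +0.179547+0.000000i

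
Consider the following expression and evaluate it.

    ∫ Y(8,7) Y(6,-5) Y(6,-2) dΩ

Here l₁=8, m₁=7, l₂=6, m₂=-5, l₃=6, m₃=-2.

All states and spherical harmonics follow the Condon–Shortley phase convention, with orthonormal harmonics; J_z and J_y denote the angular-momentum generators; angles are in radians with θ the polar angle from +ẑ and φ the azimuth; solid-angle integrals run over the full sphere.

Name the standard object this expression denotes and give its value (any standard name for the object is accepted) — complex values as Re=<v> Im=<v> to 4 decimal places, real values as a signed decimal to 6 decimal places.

Gaunt coefficient, +0.159014

This is a Gaunt coefficient — the integral of a triple product of spherical harmonics over the sphere.
Checks pass: Σm=0; 20 even; l₃=6∈[2,14].
(2·8+1)(2·6+1)(2·6+1) = 2873
Δ: 8! 8! 4! / 21! → 1/1309458150
sum: t=2:+1/49766400 t=3:−1/3110400 t=4:+1/1327104 t=5:−1/3110400 t=6:+1/49766400 = 1/6635520
3j²(8 6 6; 0 0 0) = Δ·Π!·Σ² = 350/46189  (sign +1)
sum: t=0:+1/1219276800 t=1:−1/4877107200 = 1/1625702400
3j²(8 6 6; 7 -5 -2) = Δ·Π!·Σ² = 33/2261  (sign +1)
combine: 4πI² = 2873·350/46189·33/2261 = 1950/6137
take √, sign +1: I = 0.15901362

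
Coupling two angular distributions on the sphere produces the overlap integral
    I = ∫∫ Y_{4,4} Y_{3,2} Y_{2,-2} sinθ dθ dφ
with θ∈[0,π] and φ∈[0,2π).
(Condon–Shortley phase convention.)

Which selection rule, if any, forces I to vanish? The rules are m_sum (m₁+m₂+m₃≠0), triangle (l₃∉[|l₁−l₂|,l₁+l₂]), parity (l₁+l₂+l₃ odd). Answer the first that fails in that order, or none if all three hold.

m_sum

m₁+m₂+m₃ = 4 + 2 − 2 = 4  ✗
triangle: |4−3|=1 ≤ l₃=2 ≤ 4+3=7
parity: l₁+l₂+l₃ = 9 is odd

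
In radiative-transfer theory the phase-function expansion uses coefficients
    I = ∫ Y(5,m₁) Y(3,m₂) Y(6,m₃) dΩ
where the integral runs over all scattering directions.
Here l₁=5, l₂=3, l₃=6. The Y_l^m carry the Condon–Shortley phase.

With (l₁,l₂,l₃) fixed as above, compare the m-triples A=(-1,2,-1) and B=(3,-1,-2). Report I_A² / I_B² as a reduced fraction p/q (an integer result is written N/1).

l's match ⇒ only the (l;m) 3-j factors differ between A and B.
A: triangle coeff Δ(5,3,6) = 1/675675; Σ_t [1,2]: t=1:−1/17280 t=2:+1/6912 = 1/11520; (3j)²=2/143 [(5 3 6; -1 2 -1)], sign=-1
B: triangle coeff Δ(5,3,6) = 1/675675; Σ_t [0,2]: t=0:+1/11520 t=1:−1/30240 t=2:+1/1935360 = 1/18432; (3j)²=7/429 [(5 3 6; 3 -1 -2)], sign=+1
I_A²/I_B² = (2/143)/(7/429) = 6/7

6/7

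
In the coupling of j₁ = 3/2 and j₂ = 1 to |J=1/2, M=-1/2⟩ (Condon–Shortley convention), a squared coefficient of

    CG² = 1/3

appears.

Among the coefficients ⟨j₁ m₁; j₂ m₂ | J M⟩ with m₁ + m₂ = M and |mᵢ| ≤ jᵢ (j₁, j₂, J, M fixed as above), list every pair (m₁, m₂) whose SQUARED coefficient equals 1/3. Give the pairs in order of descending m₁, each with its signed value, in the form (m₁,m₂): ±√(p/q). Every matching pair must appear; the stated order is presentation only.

(-1/2,0): −√(1/3)

Admissible pairs with m₁+m₂ = M = -1/2: (-3/2,1), (-1/2,0), (1/2,-1)
  (m₁,m₂)=(1/2,-1): CG² = 1/6, CG = +√(1/6)
  (m₁,m₂)=(-1/2,0): CG² = 1/3, CG = −√(1/3)   ← matches the target
  (m₁,m₂)=(-3/2,1): CG² = 1/2, CG = +√(1/2)
Pairs with CG² = 1/3: (-1/2,0): −√(1/3)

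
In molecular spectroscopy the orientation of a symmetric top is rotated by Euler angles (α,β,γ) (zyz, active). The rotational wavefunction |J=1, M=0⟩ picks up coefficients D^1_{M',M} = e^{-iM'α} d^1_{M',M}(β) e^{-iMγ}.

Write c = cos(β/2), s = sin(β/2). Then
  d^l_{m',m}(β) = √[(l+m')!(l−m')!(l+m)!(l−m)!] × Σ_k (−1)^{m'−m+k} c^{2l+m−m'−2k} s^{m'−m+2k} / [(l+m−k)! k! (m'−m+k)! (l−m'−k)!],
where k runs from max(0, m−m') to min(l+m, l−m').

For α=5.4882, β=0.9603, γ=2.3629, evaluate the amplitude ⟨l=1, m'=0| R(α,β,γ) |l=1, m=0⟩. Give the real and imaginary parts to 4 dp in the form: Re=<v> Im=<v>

Re=0.5733 Im=0.0000

First d^1_{0,0}(β=0.9603), then the phase factors e^{-i(0)α} and e^{-i(0)γ}:
c=cos(0.960300/2)=0.886926, s=sin(0.960300/2)=0.461912; N=√[1·1·1·1]=1.000000
k∈{0,1} keeps every argument non-negative
  k=0: (−1)^0·1.0000/(1)·0.8869^2·0.4619^0 = +0.786637
  k=1: (−1)^1·1.0000/(1)·0.8869^0·0.4619^2 = -0.213363
d^1_{0,0}(0.9603) = +0.786637 -0.213363 = +0.573274
Phases: e^{-i·(0)·5.4882}=+1.000000+0.000000i, e^{-i·(0)·2.3629}=+1.000000+0.000000i ⇒ D=+0.573274+0.000000i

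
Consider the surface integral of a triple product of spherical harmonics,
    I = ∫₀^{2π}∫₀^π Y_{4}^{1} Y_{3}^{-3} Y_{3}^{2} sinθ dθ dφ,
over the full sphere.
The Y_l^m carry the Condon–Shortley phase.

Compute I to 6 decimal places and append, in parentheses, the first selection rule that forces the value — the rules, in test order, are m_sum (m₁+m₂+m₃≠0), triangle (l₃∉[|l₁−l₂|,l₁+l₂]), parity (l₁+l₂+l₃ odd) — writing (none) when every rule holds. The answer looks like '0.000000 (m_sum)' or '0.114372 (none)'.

m-sum 0 ✓  L=10 even ✓  1≤3≤7 ✓
Π(2lᵢ+1) = 9×7×7 = 441
triangle coeff Δ(4,3,3) = 1/34650
Σ_t [1,3]: t=1:−1/72 t=2:+1/16 t=3:−1/72 = 5/144
(3j)²=2/77 [(4 3 3; 0 0 0)], sign=-1
Σ_t [0,0]: t=0:+1/288 = 1/288
(3j)²=5/231 [(4 3 3; 1 -3 2)], sign=-1
⇒ 4πI² = 30/121
I = (+1)√(30/121/(4π)) = 0.14046335
No selection rule forces the value: the integral is nonzero (none).

0.140463 (none)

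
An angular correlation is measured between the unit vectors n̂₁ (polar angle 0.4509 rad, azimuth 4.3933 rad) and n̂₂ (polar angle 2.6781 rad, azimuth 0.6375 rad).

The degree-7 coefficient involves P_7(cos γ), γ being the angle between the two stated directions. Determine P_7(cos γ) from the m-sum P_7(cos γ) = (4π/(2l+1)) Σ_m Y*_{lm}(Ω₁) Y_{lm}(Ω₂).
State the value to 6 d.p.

Expand P_7 via completeness: Σ_{m} conj(Y_{7,m}) at Ω₁ times Y_{7,m} at Ω₂ —
  term(m=-7) = +0.000001+0.000002i   from Y*(Ω₁)=+0.001176-0.000918i, Y(Ω₂)=-0.000441+0.001730i
  term(m=-6) = +0.000132+0.000080i   from Y*(Ω₁)=+0.003886+0.010858i, Y(Ω₂)=+0.010363-0.008438i
  term(m=-5) = +0.003378-0.000239i   from Y*(Ω₁)=-0.054944+0.001355i, Y(Ω₂)=-0.061550+0.002828i
  term(m=-4) = +0.026971-0.022024i   from Y*(Ω₁)=+0.052060-0.171672i, Y(Ω₂)=+0.161118+0.108250i
  term(m=-3) = +0.044001-0.157865i   from Y*(Ω₁)=+0.324716+0.228660i, Y(Ω₂)=-0.138276-0.388792i
  term(m=-2) = -0.091862-0.257737i   from Y*(Ω₁)=-0.423871+0.314392i, Y(Ω₂)=-0.151136+0.495956i
  term(m=-1) = -0.028921-0.020395i   from Y*(Ω₁)=-0.066243-0.200505i, Y(Ω₂)=+0.134672-0.099747i
  term(m=+0) = -0.168505-0.000000i   from Y*(Ω₁)=-0.401666-0.000000i, Y(Ω₂)=+0.419516+0.000000i
  term(m=+1) = -0.028921+0.020395i   from Y*(Ω₁)=+0.066243-0.200505i, Y(Ω₂)=-0.134672-0.099747i
  term(m=+2) = -0.091862+0.257737i   from Y*(Ω₁)=-0.423871-0.314392i, Y(Ω₂)=-0.151136-0.495956i
  term(m=+3) = +0.044001+0.157865i   from Y*(Ω₁)=-0.324716+0.228660i, Y(Ω₂)=+0.138276-0.388792i
  term(m=+4) = +0.026971+0.022024i   from Y*(Ω₁)=+0.052060+0.171672i, Y(Ω₂)=+0.161118-0.108250i
  term(m=+5) = +0.003378+0.000239i   from Y*(Ω₁)=+0.054944+0.001355i, Y(Ω₂)=+0.061550+0.002828i
  term(m=+6) = +0.000132-0.000080i   from Y*(Ω₁)=+0.003886-0.010858i, Y(Ω₂)=+0.010363+0.008438i
  term(m=+7) = +0.000001-0.000002i   from Y*(Ω₁)=-0.001176-0.000918i, Y(Ω₂)=+0.000441+0.001730i
Accumulated sum -0.261106-0.000000i; after 4π/(2l+1) scaling, -0.218743-0.000000i ⇒ P_7 = -0.218743

-0.218743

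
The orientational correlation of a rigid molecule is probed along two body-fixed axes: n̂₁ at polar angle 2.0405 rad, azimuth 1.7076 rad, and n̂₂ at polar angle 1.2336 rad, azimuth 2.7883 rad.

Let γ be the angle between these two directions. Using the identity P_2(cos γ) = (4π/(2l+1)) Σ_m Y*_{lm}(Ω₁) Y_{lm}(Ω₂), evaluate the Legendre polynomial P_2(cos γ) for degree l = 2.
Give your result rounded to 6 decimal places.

Expand P_2 via completeness: Σ_{m} conj(Y_{2,m}) at Ω₁ times Y_{2,m} at Ω₂ —
  [-2]  conj(Y_{2,-2})(Ω₁) = (-0.295715, -0.082991) ; Y_{2,-2}(Ω₂) = (0.261636, 0.223335) ; Δ = (-0.058835, -0.087757)
  [-1]  conj(Y_{2,-1})(Ω₁) = (0.042523, -0.308891) ; Y_{2,-1}(Ω₂) = (-0.226302, -0.083452) ; Δ = (-0.035401, 0.066354)
  [+0]  conj(Y_{2,0})(Ω₁) = (-0.121552, -0.000000) ; Y_{2,0}(Ω₂) = (-0.211826, 0.000000) ; Δ = (0.025748, 0.000000)
  [+1]  conj(Y_{2,1})(Ω₁) = (-0.042523, -0.308891) ; Y_{2,1}(Ω₂) = (0.226302, -0.083452) ; Δ = (-0.035401, -0.066354)
  [+2]  conj(Y_{2,2})(Ω₁) = (-0.295715, 0.082991) ; Y_{2,2}(Ω₂) = (0.261636, -0.223335) ; Δ = (-0.058835, 0.087757)
Σ over m = (-0.162723, 0.000000); ×(4π/5) → (-0.408967, 0.000000). Real part: -0.408967

-0.408967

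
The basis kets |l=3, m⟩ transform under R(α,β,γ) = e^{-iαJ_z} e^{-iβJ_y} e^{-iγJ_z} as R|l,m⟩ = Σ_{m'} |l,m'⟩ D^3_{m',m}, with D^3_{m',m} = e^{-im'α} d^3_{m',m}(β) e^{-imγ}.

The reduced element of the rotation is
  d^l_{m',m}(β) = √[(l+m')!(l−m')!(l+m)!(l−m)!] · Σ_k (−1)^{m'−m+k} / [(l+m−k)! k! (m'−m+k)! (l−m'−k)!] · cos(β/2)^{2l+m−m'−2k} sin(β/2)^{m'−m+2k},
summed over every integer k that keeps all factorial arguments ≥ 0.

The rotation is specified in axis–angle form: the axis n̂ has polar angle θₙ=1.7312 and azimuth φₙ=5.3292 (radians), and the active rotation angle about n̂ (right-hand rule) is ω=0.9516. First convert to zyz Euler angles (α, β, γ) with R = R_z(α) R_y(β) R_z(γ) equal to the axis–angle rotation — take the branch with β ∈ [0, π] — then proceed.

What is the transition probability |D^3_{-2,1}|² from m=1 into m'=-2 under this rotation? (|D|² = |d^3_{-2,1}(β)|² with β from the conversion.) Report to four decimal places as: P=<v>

Axis–angle → zyz. n̂ = (sinθₙcosφₙ, sinθₙsinφₙ, cosθₙ) = (+0.571011, -0.805256, -0.159717), ω = 0.9516.
R = I cosω + sinω [n̂]ₓ + (1−cosω) n̂n̂ᵀ gives
  R = [+0.717199, -0.062881, -0.694025; -0.323010, +0.852477, -0.411032; +0.617487, +0.518969, +0.591085]
β = atan2(√(R₁₃²+R₂₃²), R₃₃) = 0.938393; α = atan2(R₂₃, R₁₃) mod 2π = 3.676289; γ = atan2(R₃₂, −R₃₁) mod 2π = 2.442667
Split into d^3_{-2,1}(β=0.9384) × two z-phases.
Half-angle: c=0.891932, s=0.452170. N=√(1·120·24·2)=75.894664
k: max(0,(1)−(-2))=3 … min(3+(1),3−(-2))=4
  k=3: (−1)^0·75.8947/(12)·0.8919^3·0.4522^3 = +0.414887
  k=4: (−1)^1·75.8947/(24)·0.8919^1·0.4522^5 = -0.053314
d^3_{-2,1}(0.9384) = +0.414887 -0.053314 = +0.361573
|D^3_{-2,1}|² = |d^3_{-2,1}(β)|² = (+0.361573)² = 0.130735 (the z-rotation phases have unit modulus)

P=0.1307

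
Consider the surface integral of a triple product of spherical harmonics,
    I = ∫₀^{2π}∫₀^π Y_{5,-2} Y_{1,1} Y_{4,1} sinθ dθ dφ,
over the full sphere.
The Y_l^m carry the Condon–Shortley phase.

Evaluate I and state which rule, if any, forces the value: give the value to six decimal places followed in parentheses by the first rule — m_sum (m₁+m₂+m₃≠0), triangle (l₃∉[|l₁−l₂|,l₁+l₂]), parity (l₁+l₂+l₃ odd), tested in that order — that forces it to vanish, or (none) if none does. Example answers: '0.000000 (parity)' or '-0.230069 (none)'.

Rules hold: Σm=0, L=10 even, 4≤4≤6.
N = 11·3·9 = 297
Δ = 2!·8!·0!/11! = 1/495
Racah Σ t=1..1: t=1:−1/576 = -1/576
⇒ 3j(5 1 4; 0 0 0)² = 5/99, sgn -1
Racah Σ t=2..2: t=2:+1/1440 = 1/1440
⇒ 3j(5 1 4; -2 1 1)² = 7/165, sgn -1
4πI² = N·(3j₀)²·(3jₘ)² = 7/11
I = +1·√(0.636364/4π) = 0.22503380
No selection rule forces the value: the integral is nonzero (none).

0.225034 (none)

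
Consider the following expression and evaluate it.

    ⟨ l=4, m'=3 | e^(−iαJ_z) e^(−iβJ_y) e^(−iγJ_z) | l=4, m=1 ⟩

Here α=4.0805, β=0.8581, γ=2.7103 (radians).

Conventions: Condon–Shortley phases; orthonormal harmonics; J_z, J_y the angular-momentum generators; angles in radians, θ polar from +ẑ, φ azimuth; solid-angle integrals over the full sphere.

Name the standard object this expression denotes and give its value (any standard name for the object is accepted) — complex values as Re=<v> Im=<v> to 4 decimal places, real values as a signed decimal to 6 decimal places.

This is a Wigner D-matrix element — the rotation-matrix element ⟨l m'| R(α,β,γ) |l m⟩ in the angular-momentum basis.
D^4_{3,1}(4.0805,0.8581,2.7103) = e^{-i·3·4.0805}·d^4_{3,1}(0.8581)·e^{-i·1·2.7103}. Compute d first:
Half-angle: c=0.909361, s=0.416007. N=√(5040·1·120·6)=1904.940944
k: max(0,(1)−(3))=0 … min(4+(1),4−(3))=1
  k=0: (−1)^2·1904.9409/(240)·0.9094^6·0.4160^2 = +0.776767
  k=1: (−1)^3·1904.9409/(144)·0.9094^4·0.4160^4 = -0.270937
d^4_{3,1}(0.8581) = +0.776767 -0.270937 = +0.505830
D = (+0.947692+0.319186i)·(+0.505830)·(-0.908426-0.418045i) = -0.367978-0.347068i

Wigner D-matrix element, Re=-0.3680 Im=-0.3471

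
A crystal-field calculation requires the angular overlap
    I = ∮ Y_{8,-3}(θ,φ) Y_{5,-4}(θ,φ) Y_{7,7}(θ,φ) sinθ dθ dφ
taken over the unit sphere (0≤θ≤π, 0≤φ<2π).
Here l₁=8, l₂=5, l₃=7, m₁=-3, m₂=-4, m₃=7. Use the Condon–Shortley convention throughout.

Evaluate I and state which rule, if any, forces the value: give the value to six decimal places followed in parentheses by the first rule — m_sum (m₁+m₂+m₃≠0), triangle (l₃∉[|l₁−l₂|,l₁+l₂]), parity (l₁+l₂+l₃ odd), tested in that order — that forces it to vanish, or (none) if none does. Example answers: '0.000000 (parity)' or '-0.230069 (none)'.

-0.054428 (none)

Rules hold: Σm=0, L=20 even, 3≤7≤13.
N = 17·11·15 = 2805
Δ = 6!·10!·4!/21! = 1/814773960
Racah Σ t=1..5: t=1:−1/87091200 t=2:+1/4976640 t=3:−1/2073600 t=4:+1/4976640 t=5:−1/87091200 = -1/9676800
⇒ 3j(8 5 7; 0 0 0)² = 360/46189, sgn +1
Racah Σ t=1..1: t=1:−1/10450944000 = -1/10450944000
⇒ 3j(8 5 7; -3 -4 7)² = 11/6460, sgn -1
4πI² = N·(3j₀)²·(3jₘ)² = 2970/79781
I = -1·√(0.0372269/4π) = -0.05442815
No selection rule forces the value: the integral is nonzero (none).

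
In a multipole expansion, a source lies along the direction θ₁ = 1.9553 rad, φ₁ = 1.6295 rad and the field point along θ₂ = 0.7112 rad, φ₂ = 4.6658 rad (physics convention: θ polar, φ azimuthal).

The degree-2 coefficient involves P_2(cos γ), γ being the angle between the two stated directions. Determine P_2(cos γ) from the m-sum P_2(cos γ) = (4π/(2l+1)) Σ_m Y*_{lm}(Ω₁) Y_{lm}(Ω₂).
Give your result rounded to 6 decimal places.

0.677226

Term-by-term m-sum for l=2 (normalisation 4π/5 = 2.513274):
  m=-2: (-0.32964 - 0.03888j) × (-0.16387 - 0.01531j) = 0.05342 + 0.01142j  (running Σ = 0.05342 + 0.01142j)
  m=-1: (0.01576 - 0.26816j) × (-0.01779 + 0.38161j) = 0.10205 + 0.01079j  (running Σ = 0.15548 + 0.02220j)
  m=0: (-0.18227 + 0.00000j) × (0.22764 + 0.00000j) = -0.04149 + 0.00000j  (running Σ = 0.11398 + 0.02220j)
  m=1: (-0.01576 - 0.26816j) × (0.01779 + 0.38161j) = 0.10205 - 0.01079j  (running Σ = 0.21604 + 0.01142j)
  m=2: (-0.32964 + 0.03888j) × (-0.16387 + 0.01531j) = 0.05342 - 0.01142j  (running Σ = 0.26946 + 0.00000j)
Σ over m = 0.26946 + 0.00000j; ×(4π/5) → 0.67723 + 0.00000j. Real part: 0.677226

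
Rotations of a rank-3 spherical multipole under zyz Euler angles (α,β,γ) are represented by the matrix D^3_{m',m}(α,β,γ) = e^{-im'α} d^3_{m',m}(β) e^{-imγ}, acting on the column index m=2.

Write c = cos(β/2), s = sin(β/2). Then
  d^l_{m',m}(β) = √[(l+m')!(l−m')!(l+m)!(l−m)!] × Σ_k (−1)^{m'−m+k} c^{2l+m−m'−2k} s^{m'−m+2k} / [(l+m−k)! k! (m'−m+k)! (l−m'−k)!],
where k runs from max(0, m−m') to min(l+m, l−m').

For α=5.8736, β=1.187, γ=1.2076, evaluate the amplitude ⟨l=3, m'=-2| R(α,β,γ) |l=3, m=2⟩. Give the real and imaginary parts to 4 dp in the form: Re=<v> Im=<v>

D^3_{-2,2}(5.8736,1.1870,1.2076) = e^{-i·-2·5.8736}·d^3_{-2,2}(1.1870)·e^{-i·2·1.2076}. Compute d first:
Half-angle: c=0.828988, s=0.559266. N=√(1·120·120·1)=120.000000
The bounds max(0,m−m')=4 and min(l+m,l−m')=5 give 2 terms
  k=4: (−1)^0·120.0000/(24)·0.8290^2·0.5593^4 = +0.336155
  k=5: (−1)^1·120.0000/(120)·0.8290^0·0.5593^6 = -0.030599
d^3_{-2,2}(1.1870) = +0.336155 -0.030599 = +0.305556
Phases: e^{-i·(-2)·5.8736}=+0.682827-0.730580i, e^{-i·(2)·1.2076}=-0.747575-0.664177i ⇒ D=-0.304242+0.028308i

Re=-0.3042 Im=0.0283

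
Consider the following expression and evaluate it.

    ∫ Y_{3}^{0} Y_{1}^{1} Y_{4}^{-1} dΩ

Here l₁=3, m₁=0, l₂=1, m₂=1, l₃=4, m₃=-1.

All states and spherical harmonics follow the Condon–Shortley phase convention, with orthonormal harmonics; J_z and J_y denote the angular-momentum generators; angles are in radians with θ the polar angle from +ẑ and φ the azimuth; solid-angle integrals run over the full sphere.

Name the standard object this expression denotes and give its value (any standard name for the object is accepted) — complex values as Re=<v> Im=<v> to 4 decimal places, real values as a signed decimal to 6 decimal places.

This is a Gaunt coefficient — the integral of a triple product of spherical harmonics over the sphere.
Checks pass: Σm=0; 8 even; l₃=4∈[2,4].
(2·3+1)(2·1+1)(2·4+1) = 189
Δ: 0! 6! 2! / 9! → 1/252
sum: t=0:+1/36 = 1/36
3j²(3 1 4; 0 0 0) = Δ·Π!·Σ² = 4/63  (sign +1)
sum: t=0:+1/72 = 1/72
3j²(3 1 4; 0 1 -1) = Δ·Π!·Σ² = 5/126  (sign -1)
combine: 4πI² = 189·4/63·5/126 = 10/21
take √, sign -1: I = -0.19466390

Gaunt coefficient, -0.194664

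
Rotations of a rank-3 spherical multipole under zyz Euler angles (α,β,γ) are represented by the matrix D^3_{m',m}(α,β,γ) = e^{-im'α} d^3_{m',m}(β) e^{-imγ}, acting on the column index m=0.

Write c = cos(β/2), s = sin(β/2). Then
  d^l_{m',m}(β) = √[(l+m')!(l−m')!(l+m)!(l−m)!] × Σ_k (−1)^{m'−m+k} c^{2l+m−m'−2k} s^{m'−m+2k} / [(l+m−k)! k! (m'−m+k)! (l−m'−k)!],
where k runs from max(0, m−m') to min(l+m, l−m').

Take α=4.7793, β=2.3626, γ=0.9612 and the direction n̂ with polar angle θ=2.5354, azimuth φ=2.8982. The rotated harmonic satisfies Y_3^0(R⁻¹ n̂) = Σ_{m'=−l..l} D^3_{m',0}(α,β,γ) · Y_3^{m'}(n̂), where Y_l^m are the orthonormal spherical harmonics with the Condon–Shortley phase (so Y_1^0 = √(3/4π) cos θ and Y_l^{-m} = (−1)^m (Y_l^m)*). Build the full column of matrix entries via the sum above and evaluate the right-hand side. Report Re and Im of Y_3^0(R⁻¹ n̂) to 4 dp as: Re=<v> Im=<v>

Re=-0.3332 Im=0.0000

Need the full column D^3_{m',0} for m'=−3..3 at α=4.7793, β=2.3626, γ=0.9612.
cos(β/2)=0.379723, sin(β/2)=0.925100
d^3_{-3,0}: single k=3 term ⇒ +0.193857;  D = -0.038653+0.189964i
d^3_{-2,0}: k∈[2..3] ⇒ +0.097455 -0.578427 = -0.480972;  D = +0.476672+0.064173i
d^3_{-1,0}: k∈[1..3] ⇒ +0.025299 -0.450482 +0.891254 = +0.466071;  D = +0.031162-0.465028i
d^3_{0,0}: k∈[0..3] ⇒ +0.002998 -0.160135 +0.950453 -0.626806 = +0.166510;  D = +0.166510+0.000000i
d^3_{1,0}: k∈[0..2] ⇒ -0.025299 +0.450482 -0.891254 = -0.466071;  D = -0.031162-0.465028i
d^3_{2,0}: k∈[0..1] ⇒ +0.097455 -0.578427 = -0.480972;  D = +0.476672-0.064173i
d^3_{3,0}: single k=0 term ⇒ -0.193857;  D = +0.038653+0.189964i
Y_3^{m'}(θ=2.5354,φ=2.8982) and Σ D·Y over m':
  (-0.0387+0.1900i)·(-0.0575-0.0515i)  (+0.4767+0.0642i)·(-0.2410-0.1275i)  (+0.0312-0.4650i)·(-0.4248-0.1055i)  (+0.1665+0.0000i)·(-0.1156+0.0000i)  (-0.0312-0.4650i)·(+0.4248-0.1055i)  (+0.4767-0.0642i)·(-0.2410+0.1275i)  (+0.0387+0.1900i)·(+0.0575-0.0515i)
Y_3^0(R⁻¹ n̂) = -0.333179-0.000000i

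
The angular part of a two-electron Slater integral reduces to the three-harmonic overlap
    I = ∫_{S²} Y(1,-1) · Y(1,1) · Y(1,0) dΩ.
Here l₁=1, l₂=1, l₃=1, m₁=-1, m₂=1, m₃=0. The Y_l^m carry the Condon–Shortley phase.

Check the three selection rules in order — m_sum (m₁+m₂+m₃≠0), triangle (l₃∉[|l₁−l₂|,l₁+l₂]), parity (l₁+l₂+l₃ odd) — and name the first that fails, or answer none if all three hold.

Σmᵢ = 0  ✓
l₃∈[|l₁−l₂|,l₁+l₂]=[0,2], have l₃=1  ✓
Σlᵢ = 3 ⇒ odd  ✗

parity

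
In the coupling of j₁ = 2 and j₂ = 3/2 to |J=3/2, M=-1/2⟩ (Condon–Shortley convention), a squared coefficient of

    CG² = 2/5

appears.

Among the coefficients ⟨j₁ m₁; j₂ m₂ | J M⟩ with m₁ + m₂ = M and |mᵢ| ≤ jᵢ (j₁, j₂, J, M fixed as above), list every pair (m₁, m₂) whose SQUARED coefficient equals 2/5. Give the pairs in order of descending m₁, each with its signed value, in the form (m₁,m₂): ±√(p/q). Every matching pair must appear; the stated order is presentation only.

Admissible pairs with m₁+m₂ = M = -1/2: (-2,3/2), (-1,1/2), (0,-1/2), (1,-3/2)
  (m₁,m₂)=(1,-3/2): CG² = 2/5, CG = +√(2/5)   ← matches the target
  (m₁,m₂)=(0,-1/2): CG² = 1/5, CG = −√(1/5)
  (m₁,m₂)=(-1,1/2): CG² = 0/1, CG = 0
  (m₁,m₂)=(-2,3/2): CG² = 2/5, CG = +√(2/5)   ← matches the target
Pairs with CG² = 2/5: (1,-3/2): +√(2/5); (-2,3/2): +√(2/5)

(1,-3/2): +√(2/5); (-2,3/2): +√(2/5)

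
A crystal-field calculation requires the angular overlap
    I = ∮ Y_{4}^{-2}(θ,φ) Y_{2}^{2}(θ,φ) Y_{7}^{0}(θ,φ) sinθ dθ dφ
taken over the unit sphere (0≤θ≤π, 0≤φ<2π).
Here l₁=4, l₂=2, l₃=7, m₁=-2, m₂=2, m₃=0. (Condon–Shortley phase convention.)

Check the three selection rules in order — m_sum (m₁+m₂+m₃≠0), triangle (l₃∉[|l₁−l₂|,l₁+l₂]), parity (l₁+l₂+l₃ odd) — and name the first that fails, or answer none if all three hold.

triangle

m₁+m₂+m₃ = -2 + 2 + 0 = 0  ✓
triangle: need |l₁−l₂| ≤ l₃ ≤ l₁+l₂ = [2,6]; l₃=7 is outside  ✗
parity: l₁+l₂+l₃ = 13 is odd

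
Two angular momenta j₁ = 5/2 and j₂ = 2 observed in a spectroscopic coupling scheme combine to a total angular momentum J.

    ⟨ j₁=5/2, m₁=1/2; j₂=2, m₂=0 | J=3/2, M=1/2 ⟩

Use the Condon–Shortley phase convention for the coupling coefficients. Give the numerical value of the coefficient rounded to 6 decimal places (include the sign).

−√(2/35) = -0.239046

j₁+j₂−J=3  J+j₁−j₂=2  J−j₁+j₂=1  j₁+j₂+J+1=7
(j₁±m₁, j₂±m₂, J±M) = (3,2,2,2,2,1)
P² = 32/35
sum k=1..2:
  [1] −1/2 = -1/2
  [2] +1/4 = 1/4
S = -1/4
C² = P²·S² = 2/35 ; C = -0.239046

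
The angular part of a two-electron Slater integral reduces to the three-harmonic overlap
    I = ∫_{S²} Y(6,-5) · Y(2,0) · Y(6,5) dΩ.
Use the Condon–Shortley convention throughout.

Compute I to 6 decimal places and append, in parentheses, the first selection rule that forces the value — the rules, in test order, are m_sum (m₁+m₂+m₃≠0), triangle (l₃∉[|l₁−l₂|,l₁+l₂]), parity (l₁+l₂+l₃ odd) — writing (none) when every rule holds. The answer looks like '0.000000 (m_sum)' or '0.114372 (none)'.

0.126157 (none)

Checks pass: Σm=0; 14 even; l₃=6∈[4,8].
(2·6+1)(2·2+1)(2·6+1) = 845
Δ: 2! 10! 2! / 15! → 1/90090
sum: t=0:+1/69120 t=1:−1/14400 t=2:+1/69120 = -7/172800
3j²(6 2 6; 0 0 0) = Δ·Π!·Σ² = 14/715  (sign -1)
sum: t=1:−1/3628800 t=2:+1/1451520 = 1/2419200
3j²(6 2 6; -5 0 5) = Δ·Π!·Σ² = 11/910  (sign -1)
combine: 4πI² = 845·14/715·11/910 = 1/5
take √, sign +1: I = 0.12615663
No selection rule forces the value: the integral is nonzero (none).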